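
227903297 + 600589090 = 828492387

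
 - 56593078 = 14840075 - 71433153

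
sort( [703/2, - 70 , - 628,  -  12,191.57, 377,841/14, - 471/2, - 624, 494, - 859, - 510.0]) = [-859,-628, - 624,-510.0 ,  -  471/2, - 70, - 12, 841/14,191.57, 703/2, 377, 494]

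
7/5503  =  7/5503 = 0.00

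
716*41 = 29356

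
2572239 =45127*57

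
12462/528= 2077/88 = 23.60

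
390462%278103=112359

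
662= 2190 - 1528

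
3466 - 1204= 2262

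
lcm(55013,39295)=275065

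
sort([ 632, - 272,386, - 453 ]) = [ - 453, - 272,386,632]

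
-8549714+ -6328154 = -14877868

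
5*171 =855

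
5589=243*23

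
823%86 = 49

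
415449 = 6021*69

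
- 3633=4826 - 8459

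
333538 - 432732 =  - 99194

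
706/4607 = 706/4607 = 0.15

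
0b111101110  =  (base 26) j0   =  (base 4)13232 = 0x1EE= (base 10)494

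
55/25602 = 55/25602  =  0.00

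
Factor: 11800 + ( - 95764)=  - 2^2*3^1 * 6997^1 = - 83964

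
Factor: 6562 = 2^1 * 17^1 * 193^1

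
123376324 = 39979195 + 83397129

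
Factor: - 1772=-2^2 * 443^1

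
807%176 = 103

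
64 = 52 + 12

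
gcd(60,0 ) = 60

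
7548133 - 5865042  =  1683091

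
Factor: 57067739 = 751^1*75989^1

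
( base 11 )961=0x484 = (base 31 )169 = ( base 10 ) 1156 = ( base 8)2204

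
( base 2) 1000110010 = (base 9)684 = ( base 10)562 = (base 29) JB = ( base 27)km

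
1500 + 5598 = 7098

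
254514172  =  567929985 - 313415813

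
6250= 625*10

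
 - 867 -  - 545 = - 322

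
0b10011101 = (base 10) 157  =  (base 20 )7h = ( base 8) 235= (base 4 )2131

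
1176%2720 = 1176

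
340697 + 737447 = 1078144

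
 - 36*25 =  - 900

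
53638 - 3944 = 49694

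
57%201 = 57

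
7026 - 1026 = 6000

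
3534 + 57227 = 60761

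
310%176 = 134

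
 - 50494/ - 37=1364+26/37 = 1364.70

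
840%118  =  14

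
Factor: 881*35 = 5^1*7^1 * 881^1 = 30835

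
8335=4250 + 4085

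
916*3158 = 2892728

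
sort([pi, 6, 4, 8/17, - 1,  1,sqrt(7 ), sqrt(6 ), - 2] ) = [ - 2,-1,8/17,1 , sqrt(6),sqrt(7 ),  pi,4, 6 ] 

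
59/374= 59/374= 0.16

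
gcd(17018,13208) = 254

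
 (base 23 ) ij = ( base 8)661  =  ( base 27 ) g1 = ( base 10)433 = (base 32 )dh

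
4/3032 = 1/758 = 0.00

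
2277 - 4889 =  - 2612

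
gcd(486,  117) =9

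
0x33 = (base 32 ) 1j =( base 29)1M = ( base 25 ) 21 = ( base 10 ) 51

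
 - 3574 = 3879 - 7453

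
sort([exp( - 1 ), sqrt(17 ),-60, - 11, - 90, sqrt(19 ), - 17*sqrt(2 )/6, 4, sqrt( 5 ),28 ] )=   [ - 90, - 60, - 11, - 17*sqrt( 2 )/6,exp( - 1 ),sqrt( 5 ), 4, sqrt( 17), sqrt( 19), 28 ] 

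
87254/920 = 94+387/460 =94.84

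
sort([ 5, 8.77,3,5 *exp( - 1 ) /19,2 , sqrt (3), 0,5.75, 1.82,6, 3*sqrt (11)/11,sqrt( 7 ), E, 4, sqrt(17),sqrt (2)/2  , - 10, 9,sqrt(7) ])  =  [ - 10,0, 5*exp( - 1)/19,  sqrt(2)/2, 3*sqrt(11)/11,sqrt( 3 ), 1.82, 2, sqrt( 7) , sqrt(7 ),  E,3,4,sqrt( 17 ),5, 5.75 , 6, 8.77, 9] 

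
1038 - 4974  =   - 3936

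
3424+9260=12684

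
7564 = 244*31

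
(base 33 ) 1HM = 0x688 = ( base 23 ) 33G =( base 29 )1sj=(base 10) 1672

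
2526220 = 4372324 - 1846104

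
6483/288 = 2161/96 = 22.51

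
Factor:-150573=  - 3^1*53^1*947^1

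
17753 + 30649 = 48402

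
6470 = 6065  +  405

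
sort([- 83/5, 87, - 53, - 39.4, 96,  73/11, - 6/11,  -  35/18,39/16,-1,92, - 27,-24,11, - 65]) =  [ - 65,- 53, -39.4, - 27, - 24, - 83/5 , - 35/18, - 1,  -  6/11,39/16 , 73/11 , 11, 87, 92,96 ] 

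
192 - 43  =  149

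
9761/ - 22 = -444 + 7/22 = -  443.68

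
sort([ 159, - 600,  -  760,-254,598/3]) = [-760,-600, - 254,159,598/3]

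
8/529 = 8/529 = 0.02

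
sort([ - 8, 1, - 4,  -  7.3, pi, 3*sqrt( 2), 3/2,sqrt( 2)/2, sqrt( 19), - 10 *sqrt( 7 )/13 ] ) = [  -  8, -7.3,-4, - 10*sqrt( 7) /13, sqrt( 2)/2, 1, 3/2, pi, 3* sqrt( 2), sqrt(19)]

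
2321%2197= 124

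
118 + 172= 290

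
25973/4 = 25973/4 = 6493.25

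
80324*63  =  5060412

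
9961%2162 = 1313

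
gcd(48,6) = 6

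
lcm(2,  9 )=18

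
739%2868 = 739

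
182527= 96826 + 85701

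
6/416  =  3/208=0.01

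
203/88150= 203/88150 = 0.00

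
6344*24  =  152256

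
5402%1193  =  630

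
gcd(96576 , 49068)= 12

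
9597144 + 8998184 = 18595328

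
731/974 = 731/974 = 0.75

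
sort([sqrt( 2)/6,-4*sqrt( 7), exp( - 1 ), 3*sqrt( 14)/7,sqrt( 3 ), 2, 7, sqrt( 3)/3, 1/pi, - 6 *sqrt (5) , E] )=[ -6*sqrt(5), - 4 * sqrt(7),sqrt( 2 ) /6,1/pi, exp( - 1), sqrt( 3)/3,  3*sqrt( 14)/7, sqrt ( 3),2,E,  7 ]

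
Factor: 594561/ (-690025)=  - 3^1*5^( - 2)*7^( - 1) * 11^1*43^1 * 419^1*3943^(-1)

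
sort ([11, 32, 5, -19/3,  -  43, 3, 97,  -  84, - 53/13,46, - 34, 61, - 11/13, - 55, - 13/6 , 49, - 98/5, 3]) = [-84,  -  55, - 43, - 34, - 98/5,-19/3, - 53/13, - 13/6, - 11/13,3, 3, 5,11, 32, 46, 49, 61,97]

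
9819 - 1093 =8726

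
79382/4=19845 + 1/2 = 19845.50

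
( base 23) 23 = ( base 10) 49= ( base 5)144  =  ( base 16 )31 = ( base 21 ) 27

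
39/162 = 13/54=0.24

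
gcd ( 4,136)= 4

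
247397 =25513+221884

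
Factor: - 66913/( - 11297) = 77/13 = 7^1*11^1*13^( - 1 )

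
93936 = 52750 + 41186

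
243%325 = 243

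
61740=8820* 7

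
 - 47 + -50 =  - 97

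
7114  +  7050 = 14164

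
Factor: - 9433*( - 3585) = 33817305 = 3^1*5^1 *239^1 * 9433^1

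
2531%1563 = 968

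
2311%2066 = 245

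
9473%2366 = 9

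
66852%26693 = 13466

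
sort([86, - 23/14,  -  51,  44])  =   [ - 51,-23/14, 44, 86]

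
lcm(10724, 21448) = 21448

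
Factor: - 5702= -2^1*2851^1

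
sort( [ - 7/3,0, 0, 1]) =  [ - 7/3,0, 0, 1]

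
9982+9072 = 19054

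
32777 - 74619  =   - 41842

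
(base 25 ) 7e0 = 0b1001001110101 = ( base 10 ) 4725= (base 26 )6pj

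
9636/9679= 9636/9679=1.00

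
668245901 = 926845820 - 258599919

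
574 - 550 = 24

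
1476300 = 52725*28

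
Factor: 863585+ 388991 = 2^5 *13^1*3011^1 = 1252576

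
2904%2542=362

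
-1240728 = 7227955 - 8468683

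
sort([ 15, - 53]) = [ - 53, 15]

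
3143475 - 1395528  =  1747947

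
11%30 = 11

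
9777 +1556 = 11333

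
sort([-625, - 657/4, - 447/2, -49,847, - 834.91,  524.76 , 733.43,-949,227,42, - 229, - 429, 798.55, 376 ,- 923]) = [ -949, - 923,-834.91, - 625,-429, -229,-447/2 , - 657/4,-49, 42, 227, 376,524.76, 733.43,  798.55,  847 ]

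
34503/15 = 2300 + 1/5 = 2300.20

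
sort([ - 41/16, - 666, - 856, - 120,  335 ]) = [ - 856, - 666,  -  120, - 41/16,335]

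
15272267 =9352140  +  5920127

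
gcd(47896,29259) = 1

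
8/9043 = 8/9043  =  0.00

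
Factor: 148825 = 5^2*5953^1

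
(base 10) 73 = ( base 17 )45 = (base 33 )27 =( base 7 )133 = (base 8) 111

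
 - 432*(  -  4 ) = 1728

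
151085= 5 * 30217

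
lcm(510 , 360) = 6120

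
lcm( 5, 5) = 5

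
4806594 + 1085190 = 5891784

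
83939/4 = 20984+3/4=   20984.75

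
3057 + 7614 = 10671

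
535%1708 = 535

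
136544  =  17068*8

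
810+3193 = 4003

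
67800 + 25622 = 93422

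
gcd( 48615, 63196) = 7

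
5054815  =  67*75445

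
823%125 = 73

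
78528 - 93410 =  - 14882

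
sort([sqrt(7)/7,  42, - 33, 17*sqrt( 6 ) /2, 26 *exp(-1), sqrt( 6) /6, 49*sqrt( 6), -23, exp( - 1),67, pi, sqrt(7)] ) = [ - 33, - 23, exp( - 1), sqrt(7)/7, sqrt( 6 )/6, sqrt(7),pi, 26 *exp( - 1), 17*sqrt( 6)/2, 42, 67,49*sqrt(6) ] 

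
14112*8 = 112896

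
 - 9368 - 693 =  - 10061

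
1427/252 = 5 + 167/252 = 5.66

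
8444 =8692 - 248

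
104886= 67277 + 37609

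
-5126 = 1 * ( - 5126)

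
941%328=285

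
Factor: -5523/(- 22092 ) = 2^ ( - 2 ) = 1/4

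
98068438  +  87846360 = 185914798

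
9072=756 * 12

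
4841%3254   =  1587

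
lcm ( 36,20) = 180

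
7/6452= 7/6452 = 0.00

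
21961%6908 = 1237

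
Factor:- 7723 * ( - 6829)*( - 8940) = -2^2*3^1*5^1*149^1*6829^1 * 7723^1=- 471498880980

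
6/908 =3/454=0.01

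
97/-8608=-1+8511/8608 = - 0.01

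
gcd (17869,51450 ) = 1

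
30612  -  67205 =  - 36593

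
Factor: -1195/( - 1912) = 5/8=2^(-3)*5^1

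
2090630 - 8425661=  -6335031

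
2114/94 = 1057/47 =22.49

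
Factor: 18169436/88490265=2^2*3^( - 1)*5^( - 1)*59^(-1 )*367^1*12377^1*99989^( - 1)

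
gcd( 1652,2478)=826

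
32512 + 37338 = 69850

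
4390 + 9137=13527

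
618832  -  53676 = 565156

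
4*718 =2872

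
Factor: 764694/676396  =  459/406 = 2^(-1 )*3^3*7^(-1)*17^1 *29^( - 1 ) 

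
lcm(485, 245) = 23765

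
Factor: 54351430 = 2^1*5^1*7^1*776449^1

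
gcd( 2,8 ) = 2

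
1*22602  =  22602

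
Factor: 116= 2^2*29^1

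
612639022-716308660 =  - 103669638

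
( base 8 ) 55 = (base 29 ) 1G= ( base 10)45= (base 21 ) 23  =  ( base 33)1c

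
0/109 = 0 = 0.00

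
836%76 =0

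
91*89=8099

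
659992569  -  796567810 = -136575241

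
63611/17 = 3741+14/17 = 3741.82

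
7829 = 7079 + 750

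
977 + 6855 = 7832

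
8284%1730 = 1364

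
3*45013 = 135039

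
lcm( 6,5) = 30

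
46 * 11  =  506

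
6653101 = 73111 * 91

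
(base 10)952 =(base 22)1l6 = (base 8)1670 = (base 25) 1D2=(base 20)27C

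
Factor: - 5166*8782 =- 2^2*3^2*7^1 * 41^1*4391^1  =  - 45367812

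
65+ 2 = 67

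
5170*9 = 46530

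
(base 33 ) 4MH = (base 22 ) ABH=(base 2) 1001111101011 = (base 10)5099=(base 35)45O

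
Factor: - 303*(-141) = 3^2*47^1*101^1 = 42723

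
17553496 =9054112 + 8499384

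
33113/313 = 33113/313 = 105.79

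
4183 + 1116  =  5299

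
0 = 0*653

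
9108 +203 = 9311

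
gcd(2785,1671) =557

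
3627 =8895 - 5268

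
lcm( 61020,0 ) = 0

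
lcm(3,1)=3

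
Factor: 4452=2^2*3^1*7^1*53^1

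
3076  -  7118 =  -  4042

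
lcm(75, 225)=225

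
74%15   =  14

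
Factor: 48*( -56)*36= - 96768 = - 2^9*3^3*7^1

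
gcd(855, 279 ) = 9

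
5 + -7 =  - 2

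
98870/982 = 100 + 335/491 = 100.68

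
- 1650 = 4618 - 6268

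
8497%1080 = 937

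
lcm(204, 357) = 1428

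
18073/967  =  18073/967= 18.69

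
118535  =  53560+64975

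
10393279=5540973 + 4852306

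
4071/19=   214 + 5/19 = 214.26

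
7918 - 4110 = 3808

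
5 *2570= 12850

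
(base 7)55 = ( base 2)101000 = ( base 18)24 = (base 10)40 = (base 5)130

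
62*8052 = 499224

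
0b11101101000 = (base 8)3550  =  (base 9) 2536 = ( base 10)1896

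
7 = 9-2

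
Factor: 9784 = 2^3*1223^1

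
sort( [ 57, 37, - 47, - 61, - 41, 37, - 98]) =[ -98,-61, - 47,-41, 37,37, 57]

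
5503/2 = 5503/2 = 2751.50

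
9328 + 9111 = 18439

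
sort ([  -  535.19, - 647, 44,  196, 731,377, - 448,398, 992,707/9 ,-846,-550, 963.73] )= [ - 846,  -  647 , - 550, - 535.19, - 448,44 , 707/9,  196,  377,398,731, 963.73,992] 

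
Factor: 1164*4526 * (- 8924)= - 47013987936 = -  2^5*3^1*23^1*31^1*73^1*97^2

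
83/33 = 83/33 = 2.52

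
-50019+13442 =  - 36577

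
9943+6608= 16551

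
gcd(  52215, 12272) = 59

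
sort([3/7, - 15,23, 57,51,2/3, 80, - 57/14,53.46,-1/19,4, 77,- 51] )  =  [ - 51,  -  15,  -  57/14,-1/19,3/7, 2/3, 4,23,  51,53.46,57, 77,80 ]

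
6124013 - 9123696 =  - 2999683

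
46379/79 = 587 + 6/79=587.08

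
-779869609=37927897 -817797506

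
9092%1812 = 32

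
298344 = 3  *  99448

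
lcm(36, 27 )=108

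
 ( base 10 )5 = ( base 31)5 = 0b101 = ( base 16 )5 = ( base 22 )5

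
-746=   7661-8407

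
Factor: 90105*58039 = 5229604095= 3^1*5^1*127^1* 457^1 * 6007^1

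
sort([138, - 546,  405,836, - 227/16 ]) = [- 546,-227/16,  138, 405,  836 ]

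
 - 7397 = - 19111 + 11714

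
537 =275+262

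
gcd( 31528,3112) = 8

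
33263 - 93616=-60353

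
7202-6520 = 682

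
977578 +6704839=7682417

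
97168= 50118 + 47050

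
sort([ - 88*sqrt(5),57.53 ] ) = [-88*sqrt( 5 ),57.53 ] 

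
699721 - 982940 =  - 283219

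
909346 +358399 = 1267745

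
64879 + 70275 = 135154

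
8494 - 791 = 7703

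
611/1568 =611/1568 = 0.39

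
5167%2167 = 833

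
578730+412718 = 991448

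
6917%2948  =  1021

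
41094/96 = 6849/16 = 428.06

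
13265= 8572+4693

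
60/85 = 12/17 =0.71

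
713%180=173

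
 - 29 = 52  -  81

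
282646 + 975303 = 1257949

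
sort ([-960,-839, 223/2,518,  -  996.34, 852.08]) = [  -  996.34,-960, - 839, 223/2, 518, 852.08]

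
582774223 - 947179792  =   - 364405569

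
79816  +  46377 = 126193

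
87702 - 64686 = 23016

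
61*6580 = 401380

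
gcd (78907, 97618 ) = 1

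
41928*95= 3983160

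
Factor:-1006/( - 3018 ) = 3^(-1 ) = 1/3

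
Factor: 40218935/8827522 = 2^(-1)*5^1*11^( - 1 )*17^ (-1)*31^1*313^1*829^1 * 23603^(-1) 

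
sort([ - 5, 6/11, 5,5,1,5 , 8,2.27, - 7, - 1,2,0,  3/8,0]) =[ - 7, - 5,  -  1, 0,0,3/8, 6/11,1,  2, 2.27 , 5, 5,5,  8 ]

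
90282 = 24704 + 65578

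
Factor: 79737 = 3^1 *7^1*3797^1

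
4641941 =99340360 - 94698419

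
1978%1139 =839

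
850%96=82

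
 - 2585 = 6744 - 9329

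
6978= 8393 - 1415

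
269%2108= 269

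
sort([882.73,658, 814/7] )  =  [814/7,  658  ,  882.73]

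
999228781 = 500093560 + 499135221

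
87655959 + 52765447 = 140421406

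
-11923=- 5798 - 6125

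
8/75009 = 8/75009  =  0.00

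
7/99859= 7/99859 = 0.00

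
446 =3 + 443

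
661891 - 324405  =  337486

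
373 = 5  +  368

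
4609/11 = 419=419.00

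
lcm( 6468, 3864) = 297528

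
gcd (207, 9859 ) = 1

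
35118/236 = 148 + 95/118 = 148.81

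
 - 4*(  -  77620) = 310480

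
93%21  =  9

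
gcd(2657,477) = 1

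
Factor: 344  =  2^3*43^1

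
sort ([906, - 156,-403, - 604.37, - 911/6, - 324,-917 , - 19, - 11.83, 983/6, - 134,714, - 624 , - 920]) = [ - 920, - 917, - 624, - 604.37,-403, - 324, - 156, - 911/6, - 134, -19 , - 11.83,983/6,714, 906 ] 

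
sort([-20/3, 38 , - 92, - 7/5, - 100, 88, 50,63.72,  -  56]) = [  -  100,  -  92, - 56, -20/3, - 7/5  ,  38, 50,63.72, 88] 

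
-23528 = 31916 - 55444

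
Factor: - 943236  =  -2^2*3^2*7^1*19^1*  197^1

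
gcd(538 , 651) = 1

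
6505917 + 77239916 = 83745833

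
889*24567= 21840063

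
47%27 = 20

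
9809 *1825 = 17901425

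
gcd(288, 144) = 144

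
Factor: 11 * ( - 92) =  - 1012   =  -  2^2*11^1 * 23^1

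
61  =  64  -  3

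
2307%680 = 267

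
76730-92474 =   -  15744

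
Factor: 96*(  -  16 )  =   - 1536 = - 2^9 * 3^1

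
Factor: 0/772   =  0^1 =0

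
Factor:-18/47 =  - 2^1*3^2*47^(- 1)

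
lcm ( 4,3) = 12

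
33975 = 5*6795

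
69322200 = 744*93175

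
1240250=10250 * 121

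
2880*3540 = 10195200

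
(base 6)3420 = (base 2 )1100100100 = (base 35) my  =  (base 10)804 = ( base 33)oc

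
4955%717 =653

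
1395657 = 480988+914669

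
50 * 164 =8200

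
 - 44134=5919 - 50053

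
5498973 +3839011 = 9337984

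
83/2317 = 83/2317 =0.04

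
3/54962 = 3/54962 = 0.00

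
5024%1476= 596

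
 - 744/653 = -744/653 = - 1.14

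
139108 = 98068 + 41040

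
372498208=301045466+71452742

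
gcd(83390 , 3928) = 2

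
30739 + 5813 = 36552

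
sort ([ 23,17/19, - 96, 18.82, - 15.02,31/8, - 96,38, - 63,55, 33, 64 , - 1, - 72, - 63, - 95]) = [ -96,- 96, - 95,-72, - 63, - 63, - 15.02,-1,  17/19, 31/8,18.82 , 23, 33,38, 55, 64 ] 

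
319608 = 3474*92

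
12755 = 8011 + 4744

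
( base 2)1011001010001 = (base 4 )1121101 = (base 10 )5713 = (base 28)781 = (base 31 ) 5T9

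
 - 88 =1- 89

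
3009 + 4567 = 7576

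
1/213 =1/213 = 0.00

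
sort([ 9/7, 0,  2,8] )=[ 0,9/7, 2, 8]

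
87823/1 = 87823 = 87823.00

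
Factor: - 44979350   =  -2^1 * 5^2 *13^2 * 5323^1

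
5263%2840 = 2423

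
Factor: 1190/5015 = 14/59 = 2^1*7^1*59^( -1)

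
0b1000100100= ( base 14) 2b2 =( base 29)iq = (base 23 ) 10j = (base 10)548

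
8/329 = 8/329 = 0.02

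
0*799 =0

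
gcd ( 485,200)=5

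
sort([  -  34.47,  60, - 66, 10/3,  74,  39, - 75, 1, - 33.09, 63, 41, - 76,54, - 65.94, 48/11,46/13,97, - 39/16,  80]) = [ - 76, - 75, - 66, - 65.94, - 34.47, - 33.09, - 39/16,1, 10/3 , 46/13, 48/11,39, 41, 54, 60,63,74,80  ,  97]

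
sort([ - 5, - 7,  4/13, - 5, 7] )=[ - 7 , - 5 , - 5, 4/13,7]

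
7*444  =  3108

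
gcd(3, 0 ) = 3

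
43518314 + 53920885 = 97439199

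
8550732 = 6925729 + 1625003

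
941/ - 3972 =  - 941/3972 = -0.24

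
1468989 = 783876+685113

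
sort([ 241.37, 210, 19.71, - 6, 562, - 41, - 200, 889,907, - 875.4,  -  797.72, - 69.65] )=[ - 875.4, - 797.72, - 200, - 69.65, - 41 , - 6, 19.71,  210,241.37, 562, 889, 907 ]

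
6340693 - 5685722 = 654971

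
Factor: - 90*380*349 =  - 2^3*3^2 * 5^2*19^1*349^1 = - 11935800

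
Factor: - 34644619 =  - 19^1*1823401^1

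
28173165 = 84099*335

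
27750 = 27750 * 1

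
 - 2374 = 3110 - 5484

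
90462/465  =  30154/155 = 194.54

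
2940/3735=196/249 = 0.79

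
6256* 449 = 2808944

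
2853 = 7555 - 4702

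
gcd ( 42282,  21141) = 21141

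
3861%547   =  32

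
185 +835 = 1020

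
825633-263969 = 561664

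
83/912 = 83/912  =  0.09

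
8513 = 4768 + 3745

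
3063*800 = 2450400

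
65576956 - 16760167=48816789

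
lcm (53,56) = 2968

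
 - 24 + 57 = 33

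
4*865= 3460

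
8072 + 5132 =13204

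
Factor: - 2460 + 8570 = 6110=2^1*5^1* 13^1*47^1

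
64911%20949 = 2064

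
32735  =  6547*5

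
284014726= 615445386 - 331430660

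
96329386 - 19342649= 76986737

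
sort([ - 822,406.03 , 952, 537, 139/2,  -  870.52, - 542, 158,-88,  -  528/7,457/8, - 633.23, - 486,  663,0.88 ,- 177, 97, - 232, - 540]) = [-870.52, - 822,-633.23, - 542 , - 540, - 486,-232, - 177, - 88,- 528/7,0.88,457/8,  139/2, 97,158, 406.03 , 537,663,952]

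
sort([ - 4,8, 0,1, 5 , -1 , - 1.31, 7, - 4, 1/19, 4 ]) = [ - 4 ,-4, - 1.31, - 1, 0, 1/19, 1, 4,  5, 7, 8 ] 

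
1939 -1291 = 648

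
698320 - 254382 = 443938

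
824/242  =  3  +  49/121= 3.40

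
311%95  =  26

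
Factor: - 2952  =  -2^3 * 3^2*41^1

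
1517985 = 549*2765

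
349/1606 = 349/1606  =  0.22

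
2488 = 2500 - 12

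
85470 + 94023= 179493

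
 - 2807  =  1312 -4119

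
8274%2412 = 1038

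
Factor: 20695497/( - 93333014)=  - 2^ (  -  1)*3^1*367^1* 563^(-1)*18797^1*82889^(-1) 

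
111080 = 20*5554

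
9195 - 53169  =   - 43974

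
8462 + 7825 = 16287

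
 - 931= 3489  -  4420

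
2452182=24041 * 102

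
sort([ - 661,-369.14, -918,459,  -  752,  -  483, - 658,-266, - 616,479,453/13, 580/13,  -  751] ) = [-918,- 752,- 751, - 661, - 658,- 616, - 483, - 369.14, - 266, 453/13,580/13, 459,  479]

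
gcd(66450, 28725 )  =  75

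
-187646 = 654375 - 842021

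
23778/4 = 11889/2= 5944.50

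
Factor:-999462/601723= -2^1*3^1 * 157^1*683^( - 1)*881^(-1)*1061^1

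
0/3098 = 0 = 0.00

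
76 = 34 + 42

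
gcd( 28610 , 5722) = 5722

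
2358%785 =3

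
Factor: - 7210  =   - 2^1*5^1*7^1*103^1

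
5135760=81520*63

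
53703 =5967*9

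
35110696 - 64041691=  - 28930995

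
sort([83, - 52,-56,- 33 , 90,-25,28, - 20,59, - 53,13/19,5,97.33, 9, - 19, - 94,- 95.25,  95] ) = [ - 95.25, - 94, - 56, - 53, - 52, - 33, - 25, - 20, - 19,13/19,5,9,  28 , 59,83,90,95,97.33]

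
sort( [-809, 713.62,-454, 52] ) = [ - 809,  -  454 , 52,713.62]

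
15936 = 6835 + 9101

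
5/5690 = 1/1138=0.00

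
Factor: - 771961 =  - 771961^1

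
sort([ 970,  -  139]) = [ - 139,970]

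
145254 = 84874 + 60380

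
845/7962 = 845/7962 = 0.11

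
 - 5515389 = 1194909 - 6710298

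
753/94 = 753/94 = 8.01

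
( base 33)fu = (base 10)525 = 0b1000001101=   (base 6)2233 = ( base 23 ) mj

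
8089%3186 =1717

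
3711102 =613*6054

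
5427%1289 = 271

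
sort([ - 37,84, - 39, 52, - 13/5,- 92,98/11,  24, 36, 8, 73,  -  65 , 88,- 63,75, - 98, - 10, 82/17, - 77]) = [-98,-92, - 77, - 65,-63,-39,-37,-10, - 13/5,  82/17, 8,98/11, 24, 36,  52,  73,  75,84 , 88 ] 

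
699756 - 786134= -86378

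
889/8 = 111 + 1/8 = 111.12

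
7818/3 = 2606 = 2606.00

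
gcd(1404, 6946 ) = 2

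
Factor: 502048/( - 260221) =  - 928/481 =-2^5*13^(-1)*29^1*37^( - 1 )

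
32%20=12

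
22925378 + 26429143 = 49354521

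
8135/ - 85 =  - 1627/17 = -95.71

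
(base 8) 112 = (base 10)74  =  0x4A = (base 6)202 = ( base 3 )2202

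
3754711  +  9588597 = 13343308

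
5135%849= 41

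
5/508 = 5/508 = 0.01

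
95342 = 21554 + 73788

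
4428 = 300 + 4128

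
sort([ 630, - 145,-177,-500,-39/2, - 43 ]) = [ - 500, - 177, - 145 ,  -  43,  -  39/2,  630]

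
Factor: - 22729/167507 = -7^1*17^1*877^( - 1) = - 119/877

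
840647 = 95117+745530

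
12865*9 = 115785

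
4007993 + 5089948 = 9097941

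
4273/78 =4273/78 = 54.78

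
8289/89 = 93 + 12/89 = 93.13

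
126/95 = 1 + 31/95 = 1.33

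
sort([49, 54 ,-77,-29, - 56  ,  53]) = [ - 77,- 56 ,-29 , 49,53,54]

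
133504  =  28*4768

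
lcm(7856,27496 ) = 54992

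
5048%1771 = 1506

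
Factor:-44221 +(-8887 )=-2^2*11^1*17^1*71^1 = - 53108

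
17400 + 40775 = 58175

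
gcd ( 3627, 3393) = 117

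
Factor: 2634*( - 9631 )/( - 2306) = 12684027/1153 = 3^1*439^1*1153^( - 1)*9631^1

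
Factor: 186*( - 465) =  - 86490 = -  2^1*3^2*5^1*31^2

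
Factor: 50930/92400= 2^ ( - 3 ) *3^ (  -  1)*5^( - 1) * 7^( - 1)*463^1 = 463/840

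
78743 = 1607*49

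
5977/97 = 5977/97 = 61.62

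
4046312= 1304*3103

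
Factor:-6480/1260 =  - 2^2*3^2*7^( - 1) = - 36/7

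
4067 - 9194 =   -  5127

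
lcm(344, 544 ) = 23392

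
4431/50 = 4431/50 = 88.62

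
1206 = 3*402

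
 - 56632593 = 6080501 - 62713094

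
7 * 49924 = 349468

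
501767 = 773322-271555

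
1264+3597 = 4861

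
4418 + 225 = 4643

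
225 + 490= 715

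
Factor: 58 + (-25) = 33  =  3^1 *11^1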